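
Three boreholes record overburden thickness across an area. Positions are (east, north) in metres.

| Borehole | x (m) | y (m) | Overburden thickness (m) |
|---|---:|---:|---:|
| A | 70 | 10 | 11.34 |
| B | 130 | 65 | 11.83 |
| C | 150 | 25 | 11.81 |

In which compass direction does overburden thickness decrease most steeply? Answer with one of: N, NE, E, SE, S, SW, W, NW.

SW

Taking A as reference: B−A = (60, 55, +0.49); C−A = (80, 15, +0.47).
Solve a·Δx + b·Δy = Δd: det = 60·15 − 80·55 = -3500.
∂d/∂x = [(+0.49)·15 − (+0.47)·55] / -3500 = +0.005286
∂d/∂y = [60·(+0.47) − 80·(+0.49)] / -3500 = +0.003143
Steepest decrease is along −∇f = (-0.005286 E, -0.003143 N) → southwest.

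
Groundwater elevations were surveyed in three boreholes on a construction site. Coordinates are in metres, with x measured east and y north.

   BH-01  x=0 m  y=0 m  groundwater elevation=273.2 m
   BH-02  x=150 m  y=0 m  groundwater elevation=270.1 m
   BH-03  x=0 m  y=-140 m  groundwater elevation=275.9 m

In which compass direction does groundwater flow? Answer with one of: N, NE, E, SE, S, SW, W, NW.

NE

∂h/∂x = (270.1 − 273.2) / (150 − 0) = -0.02067
∂h/∂y = (275.9 − 273.2) / (-140 − 0) = -0.01929
Flow = −∇h = (+0.02067 east, +0.01929 north), which points northeast.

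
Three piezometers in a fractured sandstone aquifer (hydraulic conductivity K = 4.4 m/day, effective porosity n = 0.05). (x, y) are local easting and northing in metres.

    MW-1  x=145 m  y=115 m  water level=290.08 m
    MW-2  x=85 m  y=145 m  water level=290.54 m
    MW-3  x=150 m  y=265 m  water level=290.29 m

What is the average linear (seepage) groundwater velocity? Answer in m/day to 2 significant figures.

0.62 m/day

Differences from MW-1: to MW-2 (Δx, Δy, Δh) = (-60, 30, +0.46); to MW-3 = (5, 150, +0.21).
Solve a·Δx + b·Δy = Δh: det = (-60)·150 − 5·30 = -9150.
∂h/∂x = [(+0.46)·150 − (+0.21)·30] / -9150 = -0.006852
∂h/∂y = [(-60)·(+0.21) − 5·(+0.46)] / -9150 = +0.001628
|∇h| = √(-0.006852² + 0.001628²) = 0.007043
Seepage velocity v = K·i/n = 4.4 × 0.007043 / 0.05 = 0.6198 m/day.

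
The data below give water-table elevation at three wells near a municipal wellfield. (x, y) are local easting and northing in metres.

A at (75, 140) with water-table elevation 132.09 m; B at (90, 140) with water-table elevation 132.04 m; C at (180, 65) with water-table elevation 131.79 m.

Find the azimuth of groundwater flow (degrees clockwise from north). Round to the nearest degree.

Taking A as reference: B−A = (15, 0, -0.05); C−A = (105, -75, -0.30).
Solve a·Δx + b·Δy = Δh: det = 15·(-75) − 105·0 = -1125.
∂h/∂x = [(-0.05)·(-75) − (-0.30)·0] / -1125 = -0.003333
∂h/∂y = [15·(-0.30) − 105·(-0.05)] / -1125 = -0.0006667
Flow direction (−∇h) has components (+0.003333 E, +0.0006667 N).
Azimuth = atan2(E, N) = atan2(+0.003333, +0.0006667) = 78.7° ≈ 079°.

079°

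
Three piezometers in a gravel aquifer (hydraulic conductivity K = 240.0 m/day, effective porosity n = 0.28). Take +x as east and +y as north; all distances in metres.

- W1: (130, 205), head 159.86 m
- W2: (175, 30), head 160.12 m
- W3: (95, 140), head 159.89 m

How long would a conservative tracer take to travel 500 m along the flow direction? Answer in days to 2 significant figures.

Differences from W1: to W2 (Δx, Δy, Δh) = (45, -175, +0.26); to W3 = (-35, -65, +0.03).
Determinant of the coordinate differences = 45·(-65) − (-35)·(-175) = -9050.
∂h/∂x = [(+0.26)·(-65) − (+0.03)·(-175)] / -9050 = +0.001287
∂h/∂y = [45·(+0.03) − (-35)·(+0.26)] / -9050 = -0.001155
|∇h| = √(0.001287² + -0.001155²) = 0.001729
Seepage velocity v = K·i/n = 240.0 × 0.001729 / 0.28 = 1.482 m/day.
t = 500 / 1.482 = 337.4 days.

340 days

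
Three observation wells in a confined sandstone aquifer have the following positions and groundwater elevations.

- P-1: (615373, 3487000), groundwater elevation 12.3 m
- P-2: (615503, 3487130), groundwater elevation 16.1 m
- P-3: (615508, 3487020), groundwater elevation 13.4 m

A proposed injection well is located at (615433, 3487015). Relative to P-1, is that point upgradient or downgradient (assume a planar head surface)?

upgradient

Taking P-1 as reference: P-2−P-1 = (130, 130, +3.8); P-3−P-1 = (135, 20, +1.1).
Determinant of the coordinate differences = 130·20 − 135·130 = -14950.
∂h/∂x = [(+3.8)·20 − (+1.1)·130] / -14950 = +0.004482
∂h/∂y = [130·(+1.1) − 135·(+3.8)] / -14950 = +0.02475
Head at (615433, 3487015) = 12.3 + (+0.004482)·(60) + (+0.02475)·(15) = 12.94 m.
That is higher than the 12.3 m at P-1, so the point is upgradient.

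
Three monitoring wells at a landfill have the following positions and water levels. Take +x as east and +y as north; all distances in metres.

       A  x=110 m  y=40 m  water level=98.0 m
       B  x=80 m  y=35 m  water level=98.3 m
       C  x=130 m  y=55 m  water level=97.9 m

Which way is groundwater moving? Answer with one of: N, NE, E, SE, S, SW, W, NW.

With h = a·x + b·y + c and A as origin, the differences give:
  (-30)·a + (-5)·b = +0.3
  20·a + 15·b = -0.1
Eliminate b (×15 and ×(-5), subtract): -350·a = 4.00 → a = ∂h/∂x = -0.01143
Back-substitute: b = ∂h/∂y = +0.008571.
Flow = −∇h = (+0.01143 east, -0.008571 north), which points southeast.

SE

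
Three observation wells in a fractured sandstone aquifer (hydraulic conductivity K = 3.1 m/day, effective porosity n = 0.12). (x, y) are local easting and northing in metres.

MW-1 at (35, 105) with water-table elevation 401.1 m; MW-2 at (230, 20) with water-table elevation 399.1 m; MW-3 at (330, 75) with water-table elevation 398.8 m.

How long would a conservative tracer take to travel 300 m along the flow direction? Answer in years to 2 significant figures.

3.1 years

Taking MW-1 as reference: MW-2−MW-1 = (195, -85, -2.0); MW-3−MW-1 = (295, -30, -2.3).
Solve a·Δx + b·Δy = Δh: det = 195·(-30) − 295·(-85) = 19225.
∂h/∂x = [(-2.0)·(-30) − (-2.3)·(-85)] / 19225 = -0.007048
∂h/∂y = [195·(-2.3) − 295·(-2.0)] / 19225 = +0.007360
|∇h| = √(-0.007048² + 0.007360²) = 0.01019
Seepage velocity v = K·i/n = 3.1 × 0.01019 / 0.12 = 0.2632 m/day.
t = 300 / 0.2632 = 1140 days = 3.12 years.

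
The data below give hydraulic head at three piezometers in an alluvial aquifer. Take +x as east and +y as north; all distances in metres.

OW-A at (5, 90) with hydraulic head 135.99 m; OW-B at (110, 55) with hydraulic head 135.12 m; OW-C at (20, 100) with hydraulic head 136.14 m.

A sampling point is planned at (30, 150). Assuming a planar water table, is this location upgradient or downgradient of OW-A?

Taking OW-A as reference: OW-B−OW-A = (105, -35, -0.87); OW-C−OW-A = (15, 10, +0.15).
Determinant of the coordinate differences = 105·10 − 15·(-35) = 1575.
∂h/∂x = [(-0.87)·10 − (+0.15)·(-35)] / 1575 = -0.002190
∂h/∂y = [105·(+0.15) − 15·(-0.87)] / 1575 = +0.01829
Head at (30, 150) = 135.99 + (-0.002190)·(25) + (+0.01829)·(60) = 137.03 m.
That is higher than the 135.99 m at OW-A, so the point is upgradient.

upgradient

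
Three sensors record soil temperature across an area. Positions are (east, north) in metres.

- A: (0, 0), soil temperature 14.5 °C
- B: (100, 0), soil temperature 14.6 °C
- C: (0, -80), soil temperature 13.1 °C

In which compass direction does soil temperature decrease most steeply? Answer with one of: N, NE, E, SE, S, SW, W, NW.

S

∂T/∂x = (14.6 − 14.5) / (100 − 0) = +0.0010000
∂T/∂y = (13.1 − 14.5) / (-80 − 0) = +0.01750
Steepest decrease is along −∇f = (-0.0010000 E, -0.01750 N) → south.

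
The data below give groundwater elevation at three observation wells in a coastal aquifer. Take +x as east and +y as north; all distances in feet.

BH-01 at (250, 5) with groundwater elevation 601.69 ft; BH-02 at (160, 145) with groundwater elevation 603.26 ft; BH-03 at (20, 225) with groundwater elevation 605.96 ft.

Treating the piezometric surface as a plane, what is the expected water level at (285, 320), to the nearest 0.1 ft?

600.4 ft

Three-point gradient (reference BH-01): Δ to BH-02 = (-90, 140, +1.57), Δ to BH-03 = (-230, 220, +4.27).
∂h/∂x = -0.02035, ∂h/∂y = -0.001871 (det = 12400).
h(285, 320) = 601.69 + (-0.02035)·(35) + (-0.001871)·(315) = 601.69 -0.712 -0.589 = 600.388 ft.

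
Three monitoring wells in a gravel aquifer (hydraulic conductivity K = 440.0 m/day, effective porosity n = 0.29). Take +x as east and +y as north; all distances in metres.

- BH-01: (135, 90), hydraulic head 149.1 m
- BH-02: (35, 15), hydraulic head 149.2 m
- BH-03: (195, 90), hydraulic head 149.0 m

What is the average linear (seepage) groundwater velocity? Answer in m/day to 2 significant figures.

2.9 m/day

Differences from BH-01: to BH-02 (Δx, Δy, Δh) = (-100, -75, +0.1); to BH-03 = (60, 0, -0.1).
Determinant of the coordinate differences = (-100)·0 − 60·(-75) = 4500.
∂h/∂x = [(+0.1)·0 − (-0.1)·(-75)] / 4500 = -0.001667
∂h/∂y = [(-100)·(-0.1) − 60·(+0.1)] / 4500 = +0.0008889
|∇h| = √(-0.001667² + 0.0008889²) = 0.001889
Seepage velocity v = K·i/n = 440.0 × 0.001889 / 0.29 = 2.866 m/day.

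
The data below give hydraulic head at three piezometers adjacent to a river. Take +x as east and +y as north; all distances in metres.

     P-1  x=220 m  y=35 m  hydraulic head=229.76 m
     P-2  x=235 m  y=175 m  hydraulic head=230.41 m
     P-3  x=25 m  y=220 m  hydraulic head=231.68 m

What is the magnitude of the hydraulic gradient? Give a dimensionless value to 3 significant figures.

0.00715

Differences from P-1: to P-2 (Δx, Δy, Δh) = (15, 140, +0.65); to P-3 = (-195, 185, +1.92).
Solve a·Δx + b·Δy = Δh: det = 15·185 − (-195)·140 = 30075.
∂h/∂x = [(+0.65)·185 − (+1.92)·140] / 30075 = -0.004939
∂h/∂y = [15·(+1.92) − (-195)·(+0.65)] / 30075 = +0.005172
|∇h| = √(-0.004939² + 0.005172²) = 0.007151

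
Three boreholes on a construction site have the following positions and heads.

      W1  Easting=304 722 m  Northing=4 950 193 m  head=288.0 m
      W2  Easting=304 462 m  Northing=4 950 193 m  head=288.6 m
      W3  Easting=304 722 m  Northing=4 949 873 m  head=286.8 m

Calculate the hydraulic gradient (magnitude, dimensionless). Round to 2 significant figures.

0.0044

∂h/∂x = (288.6 − 288.0) / (304462 − 304722) = -0.002308
∂h/∂y = (286.8 − 288.0) / (4949873 − 4950193) = +0.003750
|∇h| = √(-0.002308² + 0.003750²) = 0.004403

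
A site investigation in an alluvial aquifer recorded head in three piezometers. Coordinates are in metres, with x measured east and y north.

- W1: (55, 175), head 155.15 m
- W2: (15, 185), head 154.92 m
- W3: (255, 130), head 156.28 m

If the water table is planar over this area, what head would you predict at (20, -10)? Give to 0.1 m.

155.7 m

Taking W1 as reference: W2−W1 = (-40, 10, -0.23); W3−W1 = (200, -45, +1.13).
Solve a·Δx + b·Δy = Δh: det = (-40)·(-45) − 200·10 = -200.
∂h/∂x = [(-0.23)·(-45) − (+1.13)·10] / -200 = +0.004750
∂h/∂y = [(-40)·(+1.13) − 200·(-0.23)] / -200 = -0.004000
h(20, -10) = 155.15 + (+0.004750)·(-35) + (-0.004000)·(-185) = 155.15 -0.166 +0.740 = 155.724 m.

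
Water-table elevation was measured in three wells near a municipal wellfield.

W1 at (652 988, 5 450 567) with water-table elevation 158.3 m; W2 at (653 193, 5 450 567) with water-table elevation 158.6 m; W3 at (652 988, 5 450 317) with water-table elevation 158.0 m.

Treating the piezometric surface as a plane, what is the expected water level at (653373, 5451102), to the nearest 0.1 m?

∂h/∂x = (158.6 − 158.3) / (653193 − 652988) = +0.001463
∂h/∂y = (158.0 − 158.3) / (5450317 − 5450567) = +0.001200
h(653373, 5451102) = 158.3 + (+0.001463)·(385) + (+0.001200)·(535) = 158.3 +0.563 +0.642 = 159.505 m.

159.5 m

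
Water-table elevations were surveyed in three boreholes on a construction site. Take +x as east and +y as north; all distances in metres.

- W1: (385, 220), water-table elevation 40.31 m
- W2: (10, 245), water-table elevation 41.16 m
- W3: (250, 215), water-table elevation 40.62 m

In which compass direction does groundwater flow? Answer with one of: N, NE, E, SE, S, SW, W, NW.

E

Differences from W1: to W2 (Δx, Δy, Δh) = (-375, 25, +0.85); to W3 = (-135, -5, +0.31).
Solve a·Δx + b·Δy = Δh: det = (-375)·(-5) − (-135)·25 = 5250.
∂h/∂x = [(+0.85)·(-5) − (+0.31)·25] / 5250 = -0.002286
∂h/∂y = [(-375)·(+0.31) − (-135)·(+0.85)] / 5250 = -0.0002857
Flow = −∇h = (+0.002286 east, +0.0002857 north), which points east.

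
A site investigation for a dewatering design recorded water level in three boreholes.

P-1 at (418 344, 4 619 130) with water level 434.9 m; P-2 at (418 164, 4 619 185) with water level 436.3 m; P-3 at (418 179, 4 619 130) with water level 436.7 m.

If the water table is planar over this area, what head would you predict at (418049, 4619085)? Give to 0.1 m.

438.6 m

Differences from P-1: to P-2 (Δx, Δy, Δh) = (-180, 55, +1.4); to P-3 = (-165, 0, +1.8).
Determinant of the coordinate differences = (-180)·0 − (-165)·55 = 9075.
∂h/∂x = [(+1.4)·0 − (+1.8)·55] / 9075 = -0.01091
∂h/∂y = [(-180)·(+1.8) − (-165)·(+1.4)] / 9075 = -0.01025
h(418049, 4619085) = 434.9 + (-0.01091)·(-295) + (-0.01025)·(-45) = 434.9 +3.218 +0.461 = 438.579 m.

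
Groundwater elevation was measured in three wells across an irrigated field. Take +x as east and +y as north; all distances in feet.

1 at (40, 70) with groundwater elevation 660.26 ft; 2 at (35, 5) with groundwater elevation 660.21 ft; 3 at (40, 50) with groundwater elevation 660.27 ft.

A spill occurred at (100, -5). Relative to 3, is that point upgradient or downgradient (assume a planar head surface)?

upgradient

Differences from 1: to 2 (Δx, Δy, Δh) = (-5, -65, -0.05); to 3 = (0, -20, +0.01).
Solve a·Δx + b·Δy = Δh: det = (-5)·(-20) − 0·(-65) = 100.
∂h/∂x = [(-0.05)·(-20) − (+0.01)·(-65)] / 100 = +0.01650
∂h/∂y = [(-5)·(+0.01) − 0·(-0.05)] / 100 = -0.0005000
Head at (100, -5) = 660.26 + (+0.01650)·(60) + (-0.0005000)·(-75) = 661.29 ft.
That is higher than the 660.27 ft at 3, so the point is upgradient.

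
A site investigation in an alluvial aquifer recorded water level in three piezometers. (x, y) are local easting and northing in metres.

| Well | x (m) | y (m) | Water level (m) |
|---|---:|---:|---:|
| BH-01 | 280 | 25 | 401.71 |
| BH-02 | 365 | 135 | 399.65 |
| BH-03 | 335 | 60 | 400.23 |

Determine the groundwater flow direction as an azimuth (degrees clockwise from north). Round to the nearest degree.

098°

Taking BH-01 as reference: BH-02−BH-01 = (85, 110, -2.06); BH-03−BH-01 = (55, 35, -1.48).
Solve a·Δx + b·Δy = Δh: det = 85·35 − 55·110 = -3075.
∂h/∂x = [(-2.06)·35 − (-1.48)·110] / -3075 = -0.02950
∂h/∂y = [85·(-1.48) − 55·(-2.06)] / -3075 = +0.004065
Flow direction (−∇h) has components (+0.02950 E, -0.004065 N).
Azimuth = atan2(E, N) = atan2(+0.02950, -0.004065) = 97.8° ≈ 098°.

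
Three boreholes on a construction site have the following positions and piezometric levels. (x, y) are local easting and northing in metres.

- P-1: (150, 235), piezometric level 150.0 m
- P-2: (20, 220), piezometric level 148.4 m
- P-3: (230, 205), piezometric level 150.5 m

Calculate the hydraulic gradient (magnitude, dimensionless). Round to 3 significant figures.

0.0165

Taking P-1 as reference: P-2−P-1 = (-130, -15, -1.6); P-3−P-1 = (80, -30, +0.5).
Determinant of the coordinate differences = (-130)·(-30) − 80·(-15) = 5100.
∂h/∂x = [(-1.6)·(-30) − (+0.5)·(-15)] / 5100 = +0.01088
∂h/∂y = [(-130)·(+0.5) − 80·(-1.6)] / 5100 = +0.01235
|∇h| = √(0.01088² + 0.01235²) = 0.01646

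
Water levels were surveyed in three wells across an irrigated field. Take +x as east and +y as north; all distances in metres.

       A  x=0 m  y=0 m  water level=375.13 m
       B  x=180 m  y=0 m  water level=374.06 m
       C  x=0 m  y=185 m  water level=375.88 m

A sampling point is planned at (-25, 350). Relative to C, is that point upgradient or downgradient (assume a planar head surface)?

∂h/∂x = (374.06 − 375.13) / (180 − 0) = -0.005944
∂h/∂y = (375.88 − 375.13) / (185 − 0) = +0.004054
Head at (-25, 350) = 375.13 + (-0.005944)·(-25) + (+0.004054)·(350) = 376.70 m.
That is higher than the 375.88 m at C, so the point is upgradient.

upgradient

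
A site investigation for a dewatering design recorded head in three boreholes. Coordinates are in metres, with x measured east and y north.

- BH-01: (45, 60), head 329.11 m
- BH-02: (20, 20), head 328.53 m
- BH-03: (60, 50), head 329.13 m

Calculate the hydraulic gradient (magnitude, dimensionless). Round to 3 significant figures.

0.0124

Taking BH-01 as reference: BH-02−BH-01 = (-25, -40, -0.58); BH-03−BH-01 = (15, -10, +0.02).
Solve a·Δx + b·Δy = Δh: det = (-25)·(-10) − 15·(-40) = 850.
∂h/∂x = [(-0.58)·(-10) − (+0.02)·(-40)] / 850 = +0.007765
∂h/∂y = [(-25)·(+0.02) − 15·(-0.58)] / 850 = +0.009647
|∇h| = √(0.007765² + 0.009647²) = 0.01238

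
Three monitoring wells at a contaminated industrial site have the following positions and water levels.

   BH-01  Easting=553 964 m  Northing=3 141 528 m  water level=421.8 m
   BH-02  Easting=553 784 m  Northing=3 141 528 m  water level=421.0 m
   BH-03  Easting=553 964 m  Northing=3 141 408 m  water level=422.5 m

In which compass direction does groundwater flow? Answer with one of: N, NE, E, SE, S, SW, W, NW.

NW

∂h/∂x = (421.0 − 421.8) / (553784 − 553964) = +0.004444
∂h/∂y = (422.5 − 421.8) / (3141408 − 3141528) = -0.005833
Flow = −∇h = (-0.004444 east, +0.005833 north), which points northwest.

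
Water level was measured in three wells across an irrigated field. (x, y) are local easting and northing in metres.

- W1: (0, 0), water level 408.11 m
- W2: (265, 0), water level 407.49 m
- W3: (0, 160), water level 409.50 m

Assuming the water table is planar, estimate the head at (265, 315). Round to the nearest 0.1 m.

∂h/∂x = (407.49 − 408.11) / (265 − 0) = -0.002340
∂h/∂y = (409.50 − 408.11) / (160 − 0) = +0.008687
h(265, 315) = 408.11 + (-0.002340)·(265) + (+0.008687)·(315) = 408.11 -0.620 +2.737 = 410.227 m.

410.2 m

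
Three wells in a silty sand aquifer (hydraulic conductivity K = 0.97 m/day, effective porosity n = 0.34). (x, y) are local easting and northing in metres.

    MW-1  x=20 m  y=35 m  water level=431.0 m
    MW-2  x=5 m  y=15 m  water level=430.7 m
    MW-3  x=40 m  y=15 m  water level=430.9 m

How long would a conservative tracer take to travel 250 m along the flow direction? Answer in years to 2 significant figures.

Differences from MW-1: to MW-2 (Δx, Δy, Δh) = (-15, -20, -0.3); to MW-3 = (20, -20, -0.1).
Solve a·Δx + b·Δy = Δh: det = (-15)·(-20) − 20·(-20) = 700.
∂h/∂x = [(-0.3)·(-20) − (-0.1)·(-20)] / 700 = +0.005714
∂h/∂y = [(-15)·(-0.1) − 20·(-0.3)] / 700 = +0.01071
|∇h| = √(0.005714² + 0.01071²) = 0.01214
Seepage velocity v = K·i/n = 0.97 × 0.01214 / 0.34 = 0.03463 m/day.
t = 250 / 0.03463 = 7219 days = 19.8 years.

20 years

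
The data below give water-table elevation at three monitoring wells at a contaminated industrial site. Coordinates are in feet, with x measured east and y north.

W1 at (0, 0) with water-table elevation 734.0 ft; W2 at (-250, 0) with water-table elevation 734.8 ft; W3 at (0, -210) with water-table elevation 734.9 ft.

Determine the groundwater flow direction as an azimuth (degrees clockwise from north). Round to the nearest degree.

037°

∂h/∂x = (734.8 − 734.0) / (-250 − 0) = -0.003200
∂h/∂y = (734.9 − 734.0) / (-210 − 0) = -0.004286
Flow direction (−∇h) has components (+0.003200 E, +0.004286 N).
Azimuth = atan2(E, N) = atan2(+0.003200, +0.004286) = 36.7° ≈ 037°.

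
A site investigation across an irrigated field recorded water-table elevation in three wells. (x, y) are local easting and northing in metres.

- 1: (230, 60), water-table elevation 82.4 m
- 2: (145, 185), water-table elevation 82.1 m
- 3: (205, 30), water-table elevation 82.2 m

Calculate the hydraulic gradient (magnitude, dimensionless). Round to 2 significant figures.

0.0062

With h = a·x + b·y + c and 1 as origin, the differences give:
  (-85)·a + 125·b = -0.3
  (-25)·a + (-30)·b = -0.2
Eliminate b (×(-30) and ×125, subtract): 5675·a = 34.00 → a = ∂h/∂x = +0.005991
Back-substitute: b = ∂h/∂y = +0.001674.
|∇h| = √(0.005991² + 0.001674²) = 0.00622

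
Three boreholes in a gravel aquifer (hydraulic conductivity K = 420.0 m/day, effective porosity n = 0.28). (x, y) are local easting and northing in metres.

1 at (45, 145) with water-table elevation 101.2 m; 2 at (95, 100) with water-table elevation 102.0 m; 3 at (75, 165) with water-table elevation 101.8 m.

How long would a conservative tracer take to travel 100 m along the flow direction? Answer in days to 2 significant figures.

3.6 days

Differences from 1: to 2 (Δx, Δy, Δh) = (50, -45, +0.8); to 3 = (30, 20, +0.6).
Determinant of the coordinate differences = 50·20 − 30·(-45) = 2350.
∂h/∂x = [(+0.8)·20 − (+0.6)·(-45)] / 2350 = +0.01830
∂h/∂y = [50·(+0.6) − 30·(+0.8)] / 2350 = +0.002553
|∇h| = √(0.01830² + 0.002553²) = 0.01848
Seepage velocity v = K·i/n = 420.0 × 0.01848 / 0.28 = 27.72 m/day.
t = 100 / 27.72 = 3.608 days.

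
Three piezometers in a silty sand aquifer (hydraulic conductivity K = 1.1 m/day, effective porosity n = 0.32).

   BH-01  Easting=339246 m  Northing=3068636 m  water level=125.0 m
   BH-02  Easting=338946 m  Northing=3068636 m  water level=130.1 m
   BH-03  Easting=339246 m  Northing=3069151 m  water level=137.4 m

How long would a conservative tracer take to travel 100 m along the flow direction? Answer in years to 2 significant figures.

2.7 years

∂h/∂x = (130.1 − 125.0) / (338946 − 339246) = -0.01700
∂h/∂y = (137.4 − 125.0) / (3069151 − 3068636) = +0.02408
|∇h| = √(-0.01700² + 0.02408²) = 0.02948
Seepage velocity v = K·i/n = 1.1 × 0.02948 / 0.32 = 0.1013 m/day.
t = 100 / 0.1013 = 987.2 days = 2.7 years.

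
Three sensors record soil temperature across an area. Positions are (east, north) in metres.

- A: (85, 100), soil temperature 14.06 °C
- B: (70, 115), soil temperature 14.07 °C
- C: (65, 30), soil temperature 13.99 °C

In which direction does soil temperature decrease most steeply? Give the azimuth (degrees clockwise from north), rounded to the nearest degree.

196°

Taking A as reference: B−A = (-15, 15, +0.01); C−A = (-20, -70, -0.07).
Determinant of the coordinate differences = (-15)·(-70) − (-20)·15 = 1350.
∂T/∂x = [(+0.01)·(-70) − (-0.07)·15] / 1350 = +0.0002593
∂T/∂y = [(-15)·(-0.07) − (-20)·(+0.01)] / 1350 = +0.0009259
Steepest decrease is along −∇f: components (-0.0002593 E, -0.0009259 N).
Azimuth = atan2(-0.0002593, -0.0009259) = 195.6° ≈ 196°.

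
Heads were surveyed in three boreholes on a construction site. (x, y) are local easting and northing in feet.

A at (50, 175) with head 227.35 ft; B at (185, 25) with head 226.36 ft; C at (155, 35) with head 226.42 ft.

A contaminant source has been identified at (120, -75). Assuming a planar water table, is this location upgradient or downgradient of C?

Differences from A: to B (Δx, Δy, Δh) = (135, -150, -0.99); to C = (105, -140, -0.93).
Determinant of the coordinate differences = 135·(-140) − 105·(-150) = -3150.
∂h/∂x = [(-0.99)·(-140) − (-0.93)·(-150)] / -3150 = +0.0002857
∂h/∂y = [135·(-0.93) − 105·(-0.99)] / -3150 = +0.006857
Head at (120, -75) = 227.35 + (+0.0002857)·(70) + (+0.006857)·(-250) = 225.66 ft.
That is lower than the 226.42 ft at C, so the point is downgradient.

downgradient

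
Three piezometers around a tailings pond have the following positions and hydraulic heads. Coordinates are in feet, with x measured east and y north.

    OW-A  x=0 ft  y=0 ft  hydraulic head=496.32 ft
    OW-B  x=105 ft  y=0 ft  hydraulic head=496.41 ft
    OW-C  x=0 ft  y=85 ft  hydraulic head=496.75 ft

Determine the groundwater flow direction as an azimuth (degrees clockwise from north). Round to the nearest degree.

190°

∂h/∂x = (496.41 − 496.32) / (105 − 0) = +0.0008571
∂h/∂y = (496.75 − 496.32) / (85 − 0) = +0.005059
Flow direction (−∇h) has components (-0.0008571 E, -0.005059 N).
Azimuth = atan2(E, N) = atan2(-0.0008571, -0.005059) = 189.6° ≈ 190°.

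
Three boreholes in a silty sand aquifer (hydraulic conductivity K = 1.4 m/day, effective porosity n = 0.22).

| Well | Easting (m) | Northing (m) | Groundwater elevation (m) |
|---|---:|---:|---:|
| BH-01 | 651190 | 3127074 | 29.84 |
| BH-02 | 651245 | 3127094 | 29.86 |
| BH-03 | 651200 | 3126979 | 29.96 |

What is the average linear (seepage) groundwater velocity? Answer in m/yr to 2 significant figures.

Taking BH-01 as reference: BH-02−BH-01 = (55, 20, +0.02); BH-03−BH-01 = (10, -95, +0.12).
Solve a·Δx + b·Δy = Δh: det = 55·(-95) − 10·20 = -5425.
∂h/∂x = [(+0.02)·(-95) − (+0.12)·20] / -5425 = +0.0007926
∂h/∂y = [55·(+0.12) − 10·(+0.02)] / -5425 = -0.001180
|∇h| = √(0.0007926² + -0.001180²) = 0.001421
Seepage velocity v = K·i/n = 1.4 × 0.001421 / 0.22 = 0.009043 m/day = 3.303 m/yr.

3.3 m/yr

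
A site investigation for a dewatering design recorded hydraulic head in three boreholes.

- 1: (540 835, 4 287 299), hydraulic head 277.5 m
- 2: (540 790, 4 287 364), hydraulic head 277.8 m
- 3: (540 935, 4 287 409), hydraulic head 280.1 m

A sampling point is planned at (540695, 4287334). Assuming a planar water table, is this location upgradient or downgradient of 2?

downgradient

Differences from 1: to 2 (Δx, Δy, Δh) = (-45, 65, +0.3); to 3 = (100, 110, +2.6).
Determinant of the coordinate differences = (-45)·110 − 100·65 = -11450.
∂h/∂x = [(+0.3)·110 − (+2.6)·65] / -11450 = +0.01188
∂h/∂y = [(-45)·(+2.6) − 100·(+0.3)] / -11450 = +0.01284
Head at (540695, 4287334) = 277.5 + (+0.01188)·(-140) + (+0.01284)·(35) = 276.29 m.
That is lower than the 277.8 m at 2, so the point is downgradient.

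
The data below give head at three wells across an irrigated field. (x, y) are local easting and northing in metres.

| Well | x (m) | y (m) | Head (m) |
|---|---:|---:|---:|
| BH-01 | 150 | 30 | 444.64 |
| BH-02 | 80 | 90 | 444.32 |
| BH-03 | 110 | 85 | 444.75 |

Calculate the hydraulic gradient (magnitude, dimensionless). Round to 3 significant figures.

0.0219

Three-point gradient (reference BH-01): Δ to BH-02 = (-70, 60, -0.32), Δ to BH-03 = (-40, 55, +0.11).
∂h/∂x = +0.01669, ∂h/∂y = +0.01414 (det = -1450).
|∇h| = √(0.01669² + 0.01414²) = 0.02187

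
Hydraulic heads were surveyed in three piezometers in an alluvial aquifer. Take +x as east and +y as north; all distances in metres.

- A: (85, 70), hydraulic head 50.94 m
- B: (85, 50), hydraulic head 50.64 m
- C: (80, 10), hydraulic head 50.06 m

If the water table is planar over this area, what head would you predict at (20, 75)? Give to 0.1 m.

Differences from A: to B (Δx, Δy, Δh) = (0, -20, -0.30); to C = (-5, -60, -0.88).
Solve a·Δx + b·Δy = Δh: det = 0·(-60) − (-5)·(-20) = -100.
∂h/∂x = [(-0.30)·(-60) − (-0.88)·(-20)] / -100 = -0.004000
∂h/∂y = [0·(-0.88) − (-5)·(-0.30)] / -100 = +0.01500
h(20, 75) = 50.94 + (-0.004000)·(-65) + (+0.01500)·(5) = 50.94 +0.260 +0.075 = 51.275 m.

51.3 m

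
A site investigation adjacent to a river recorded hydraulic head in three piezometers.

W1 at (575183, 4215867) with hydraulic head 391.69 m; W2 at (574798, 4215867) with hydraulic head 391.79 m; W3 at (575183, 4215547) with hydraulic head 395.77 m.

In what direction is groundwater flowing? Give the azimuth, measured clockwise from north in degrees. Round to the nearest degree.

∂h/∂x = (391.79 − 391.69) / (574798 − 575183) = -0.0002597
∂h/∂y = (395.77 − 391.69) / (4215547 − 4215867) = -0.01275
Flow direction (−∇h) has components (+0.0002597 E, +0.01275 N).
Azimuth = atan2(E, N) = atan2(+0.0002597, +0.01275) = 1.2° ≈ 001°.

001°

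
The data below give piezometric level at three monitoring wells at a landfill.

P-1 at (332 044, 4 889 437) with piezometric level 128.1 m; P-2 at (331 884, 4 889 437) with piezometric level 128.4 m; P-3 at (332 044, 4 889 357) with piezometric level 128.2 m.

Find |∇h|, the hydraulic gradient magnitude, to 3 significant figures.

∂h/∂x = (128.4 − 128.1) / (331884 − 332044) = -0.001875
∂h/∂y = (128.2 − 128.1) / (4889357 − 4889437) = -0.001250
|∇h| = √(-0.001875² + -0.001250²) = 0.002253

0.00225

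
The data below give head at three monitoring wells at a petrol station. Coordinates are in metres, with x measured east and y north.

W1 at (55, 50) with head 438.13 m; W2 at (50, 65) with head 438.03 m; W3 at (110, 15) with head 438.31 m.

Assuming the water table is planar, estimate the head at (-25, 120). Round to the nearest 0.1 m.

437.7 m

Three-point gradient (reference W1): Δ to W2 = (-5, 15, -0.10), Δ to W3 = (55, -35, +0.18).
∂h/∂x = -0.001231, ∂h/∂y = -0.007077 (det = -650).
h(-25, 120) = 438.13 + (-0.001231)·(-80) + (-0.007077)·(70) = 438.13 +0.098 -0.495 = 437.733 m.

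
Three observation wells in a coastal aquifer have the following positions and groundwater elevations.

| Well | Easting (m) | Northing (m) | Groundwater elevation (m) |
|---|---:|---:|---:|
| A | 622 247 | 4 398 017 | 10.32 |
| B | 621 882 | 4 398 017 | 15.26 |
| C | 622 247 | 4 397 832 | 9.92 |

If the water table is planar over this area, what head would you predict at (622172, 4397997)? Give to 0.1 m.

∂h/∂x = (15.26 − 10.32) / (621882 − 622247) = -0.01353
∂h/∂y = (9.92 − 10.32) / (4397832 − 4398017) = +0.002162
h(622172, 4397997) = 10.32 + (-0.01353)·(-75) + (+0.002162)·(-20) = 10.32 +1.015 -0.043 = 11.292 m.

11.3 m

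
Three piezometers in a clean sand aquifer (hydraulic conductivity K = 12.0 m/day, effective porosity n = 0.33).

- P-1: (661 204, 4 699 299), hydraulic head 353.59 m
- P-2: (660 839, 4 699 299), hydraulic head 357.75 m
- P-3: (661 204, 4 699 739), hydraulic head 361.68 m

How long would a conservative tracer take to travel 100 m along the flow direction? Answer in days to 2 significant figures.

130 days

∂h/∂x = (357.75 − 353.59) / (660839 − 661204) = -0.01140
∂h/∂y = (361.68 − 353.59) / (4699739 − 4699299) = +0.01839
|∇h| = √(-0.01140² + 0.01839²) = 0.02164
Seepage velocity v = K·i/n = 12.0 × 0.02164 / 0.33 = 0.7869 m/day.
t = 100 / 0.7869 = 127.1 days.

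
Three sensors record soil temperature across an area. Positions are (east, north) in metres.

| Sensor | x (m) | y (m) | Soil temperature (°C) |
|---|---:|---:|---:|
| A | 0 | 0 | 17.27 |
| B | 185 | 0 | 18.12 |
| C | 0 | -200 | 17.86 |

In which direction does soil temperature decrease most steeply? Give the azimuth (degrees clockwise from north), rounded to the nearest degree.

∂T/∂x = (18.12 − 17.27) / (185 − 0) = +0.004595
∂T/∂y = (17.86 − 17.27) / (-200 − 0) = -0.002950
Steepest decrease is along −∇f: components (-0.004595 E, +0.002950 N).
Azimuth = atan2(-0.004595, +0.002950) = 302.7° ≈ 303°.

303°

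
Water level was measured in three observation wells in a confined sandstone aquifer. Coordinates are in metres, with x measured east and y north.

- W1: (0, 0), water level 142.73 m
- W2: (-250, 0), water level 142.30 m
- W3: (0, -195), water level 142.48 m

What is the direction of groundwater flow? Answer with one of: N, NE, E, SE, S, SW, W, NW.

∂h/∂x = (142.30 − 142.73) / (-250 − 0) = +0.001720
∂h/∂y = (142.48 − 142.73) / (-195 − 0) = +0.001282
Flow = −∇h = (-0.001720 east, -0.001282 north), which points southwest.

SW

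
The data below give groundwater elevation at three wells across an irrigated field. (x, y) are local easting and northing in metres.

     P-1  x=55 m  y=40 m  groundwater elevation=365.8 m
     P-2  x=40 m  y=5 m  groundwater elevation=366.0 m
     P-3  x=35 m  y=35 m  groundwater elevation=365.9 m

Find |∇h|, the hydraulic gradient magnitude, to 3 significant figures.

0.00566

Taking P-1 as reference: P-2−P-1 = (-15, -35, +0.2); P-3−P-1 = (-20, -5, +0.1).
Solve a·Δx + b·Δy = Δh: det = (-15)·(-5) − (-20)·(-35) = -625.
∂h/∂x = [(+0.2)·(-5) − (+0.1)·(-35)] / -625 = -0.004000
∂h/∂y = [(-15)·(+0.1) − (-20)·(+0.2)] / -625 = -0.004000
|∇h| = √(-0.004000² + -0.004000²) = 0.005657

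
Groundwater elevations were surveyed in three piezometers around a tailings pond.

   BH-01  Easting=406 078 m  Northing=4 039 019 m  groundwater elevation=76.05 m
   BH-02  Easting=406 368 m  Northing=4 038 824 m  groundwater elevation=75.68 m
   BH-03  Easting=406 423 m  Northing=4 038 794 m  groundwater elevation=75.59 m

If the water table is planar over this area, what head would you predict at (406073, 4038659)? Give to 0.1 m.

Three-point gradient (reference BH-01): Δ to BH-02 = (290, -195, -0.37), Δ to BH-03 = (345, -225, -0.46).
∂h/∂x = -0.003185, ∂h/∂y = -0.002840 (det = 2025).
h(406073, 4038659) = 76.05 + (-0.003185)·(-5) + (-0.002840)·(-360) = 76.05 +0.016 +1.022 = 77.088 m.

77.1 m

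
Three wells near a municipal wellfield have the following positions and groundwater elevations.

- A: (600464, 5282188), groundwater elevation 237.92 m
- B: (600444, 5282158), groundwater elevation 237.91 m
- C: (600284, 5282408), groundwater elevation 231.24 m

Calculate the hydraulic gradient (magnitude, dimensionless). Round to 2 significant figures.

0.025

Taking A as reference: B−A = (-20, -30, -0.01); C−A = (-180, 220, -6.68).
Solve a·Δx + b·Δy = Δh: det = (-20)·220 − (-180)·(-30) = -9800.
∂h/∂x = [(-0.01)·220 − (-6.68)·(-30)] / -9800 = +0.02067
∂h/∂y = [(-20)·(-6.68) − (-180)·(-0.01)] / -9800 = -0.01345
|∇h| = √(0.02067² + -0.01345²) = 0.02466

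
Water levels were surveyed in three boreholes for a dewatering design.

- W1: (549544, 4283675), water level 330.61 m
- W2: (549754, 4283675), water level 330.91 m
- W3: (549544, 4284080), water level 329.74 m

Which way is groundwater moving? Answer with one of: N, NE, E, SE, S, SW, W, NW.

NW

∂h/∂x = (330.91 − 330.61) / (549754 − 549544) = +0.001429
∂h/∂y = (329.74 − 330.61) / (4284080 − 4283675) = -0.002148
Flow = −∇h = (-0.001429 east, +0.002148 north), which points northwest.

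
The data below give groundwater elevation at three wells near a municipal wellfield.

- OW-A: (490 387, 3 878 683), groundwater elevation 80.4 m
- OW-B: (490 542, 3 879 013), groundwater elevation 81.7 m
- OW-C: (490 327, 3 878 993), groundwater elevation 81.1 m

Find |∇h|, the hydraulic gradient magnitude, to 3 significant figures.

0.00374

Differences from OW-A: to OW-B (Δx, Δy, Δh) = (155, 330, +1.3); to OW-C = (-60, 310, +0.7).
Determinant of the coordinate differences = 155·310 − (-60)·330 = 67850.
∂h/∂x = [(+1.3)·310 − (+0.7)·330] / 67850 = +0.002535
∂h/∂y = [155·(+0.7) − (-60)·(+1.3)] / 67850 = +0.002749
|∇h| = √(0.002535² + 0.002749²) = 0.003739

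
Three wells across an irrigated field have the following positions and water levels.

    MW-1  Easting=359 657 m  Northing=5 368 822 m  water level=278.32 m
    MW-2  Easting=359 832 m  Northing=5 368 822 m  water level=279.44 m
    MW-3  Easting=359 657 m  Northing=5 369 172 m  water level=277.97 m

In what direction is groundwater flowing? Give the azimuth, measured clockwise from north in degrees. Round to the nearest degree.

∂h/∂x = (279.44 − 278.32) / (359832 − 359657) = +0.006400
∂h/∂y = (277.97 − 278.32) / (5369172 − 5368822) = -0.0010000
Flow direction (−∇h) has components (-0.006400 E, +0.0010000 N).
Azimuth = atan2(E, N) = atan2(-0.006400, +0.0010000) = 278.9° ≈ 279°.

279°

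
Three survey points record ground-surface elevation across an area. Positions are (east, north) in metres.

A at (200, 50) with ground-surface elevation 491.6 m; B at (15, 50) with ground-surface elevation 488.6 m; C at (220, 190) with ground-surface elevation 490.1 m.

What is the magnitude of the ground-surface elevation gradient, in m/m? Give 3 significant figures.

Taking A as reference: B−A = (-185, 0, -3.0); C−A = (20, 140, -1.5).
Solve a·Δx + b·Δy = Δz: det = (-185)·140 − 20·0 = -25900.
∂z/∂x = [(-3.0)·140 − (-1.5)·0] / -25900 = +0.01622
∂z/∂y = [(-185)·(-1.5) − 20·(-3.0)] / -25900 = -0.01303
|∇f| = √(0.01622² + -0.01303²) = 0.02081 m/m

0.0208 m/m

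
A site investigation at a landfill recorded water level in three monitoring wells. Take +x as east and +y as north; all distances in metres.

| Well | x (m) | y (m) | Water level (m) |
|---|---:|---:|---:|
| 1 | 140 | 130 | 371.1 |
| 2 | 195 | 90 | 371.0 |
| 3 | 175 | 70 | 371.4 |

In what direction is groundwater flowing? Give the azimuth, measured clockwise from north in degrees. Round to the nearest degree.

Three-point gradient (reference 1): Δ to 2 = (55, -40, -0.1), Δ to 3 = (35, -60, +0.3).
∂h/∂x = -0.009474, ∂h/∂y = -0.01053 (det = -1900).
Flow direction (−∇h) has components (+0.009474 E, +0.01053 N).
Azimuth = atan2(E, N) = atan2(+0.009474, +0.01053) = 42.0° ≈ 042°.

042°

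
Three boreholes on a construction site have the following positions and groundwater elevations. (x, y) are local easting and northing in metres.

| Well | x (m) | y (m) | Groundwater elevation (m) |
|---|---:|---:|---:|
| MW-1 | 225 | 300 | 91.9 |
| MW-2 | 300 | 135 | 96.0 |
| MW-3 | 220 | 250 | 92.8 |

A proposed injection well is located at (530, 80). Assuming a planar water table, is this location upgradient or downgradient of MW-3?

With h = a·x + b·y + c and MW-1 as origin, the differences give:
  75·a + (-165)·b = +4.1
  (-5)·a + (-50)·b = +0.9
Eliminate b (×(-50) and ×(-165), subtract): -4575·a = -56.50 → a = ∂h/∂x = +0.01235
Back-substitute: b = ∂h/∂y = -0.01923.
Head at (530, 80) = 91.9 + (+0.01235)·(305) + (-0.01923)·(-220) = 99.90 m.
That is higher than the 92.8 m at MW-3, so the point is upgradient.

upgradient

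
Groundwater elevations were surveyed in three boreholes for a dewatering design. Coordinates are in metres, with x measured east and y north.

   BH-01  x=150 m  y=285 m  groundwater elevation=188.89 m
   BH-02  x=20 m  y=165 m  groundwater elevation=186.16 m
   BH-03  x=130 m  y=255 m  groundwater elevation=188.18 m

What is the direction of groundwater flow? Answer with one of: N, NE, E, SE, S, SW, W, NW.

With h = a·x + b·y + c and BH-01 as origin, the differences give:
  (-130)·a + (-120)·b = -2.73
  (-20)·a + (-30)·b = -0.71
Eliminate b (×(-30) and ×(-120), subtract): 1500·a = -3.300 → a = ∂h/∂x = -0.002200
Back-substitute: b = ∂h/∂y = +0.02513.
Flow = −∇h = (+0.002200 east, -0.02513 north), which points south.

S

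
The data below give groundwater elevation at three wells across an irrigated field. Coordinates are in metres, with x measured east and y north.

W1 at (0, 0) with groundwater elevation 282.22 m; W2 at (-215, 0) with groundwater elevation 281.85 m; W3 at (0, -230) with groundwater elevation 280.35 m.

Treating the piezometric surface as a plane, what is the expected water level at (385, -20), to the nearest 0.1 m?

282.7 m

∂h/∂x = (281.85 − 282.22) / (-215 − 0) = +0.001721
∂h/∂y = (280.35 − 282.22) / (-230 − 0) = +0.008130
h(385, -20) = 282.22 + (+0.001721)·(385) + (+0.008130)·(-20) = 282.22 +0.663 -0.163 = 282.720 m.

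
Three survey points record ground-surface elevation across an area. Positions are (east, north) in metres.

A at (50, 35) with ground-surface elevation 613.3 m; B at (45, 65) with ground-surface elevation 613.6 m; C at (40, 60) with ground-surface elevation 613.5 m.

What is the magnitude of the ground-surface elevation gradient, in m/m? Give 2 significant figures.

Three-point gradient (reference A): Δ to B = (-5, 30, +0.3), Δ to C = (-10, 25, +0.2).
∂z/∂x = +0.008571, ∂z/∂y = +0.01143 (det = 175).
|∇f| = √(0.008571² + 0.01143²) = 0.01429 m/m

0.014 m/m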